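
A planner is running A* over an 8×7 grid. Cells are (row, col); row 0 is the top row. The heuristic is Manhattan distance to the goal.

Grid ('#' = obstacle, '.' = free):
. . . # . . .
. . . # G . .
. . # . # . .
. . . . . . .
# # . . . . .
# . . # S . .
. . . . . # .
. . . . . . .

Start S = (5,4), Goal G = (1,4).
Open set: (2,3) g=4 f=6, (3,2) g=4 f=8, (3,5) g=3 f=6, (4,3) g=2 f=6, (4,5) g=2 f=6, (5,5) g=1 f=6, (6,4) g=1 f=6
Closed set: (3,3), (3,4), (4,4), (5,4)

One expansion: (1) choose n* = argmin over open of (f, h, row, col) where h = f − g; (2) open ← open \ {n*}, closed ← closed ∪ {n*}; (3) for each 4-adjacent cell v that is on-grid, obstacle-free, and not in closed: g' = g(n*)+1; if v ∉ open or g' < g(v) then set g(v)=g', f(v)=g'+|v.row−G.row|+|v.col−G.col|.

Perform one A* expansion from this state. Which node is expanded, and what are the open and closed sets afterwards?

step 1: expand (2,3) (f=6, h=2) → closed; open now [(3,2) g=4 f=8, (3,5) g=3 f=6, (4,3) g=2 f=6, (4,5) g=2 f=6, (5,5) g=1 f=6, (6,4) g=1 f=6]

expanded=(2,3); open=[(3,2) g=4 f=8, (3,5) g=3 f=6, (4,3) g=2 f=6, (4,5) g=2 f=6, (5,5) g=1 f=6, (6,4) g=1 f=6]; closed=[(2,3), (3,3), (3,4), (4,4), (5,4)]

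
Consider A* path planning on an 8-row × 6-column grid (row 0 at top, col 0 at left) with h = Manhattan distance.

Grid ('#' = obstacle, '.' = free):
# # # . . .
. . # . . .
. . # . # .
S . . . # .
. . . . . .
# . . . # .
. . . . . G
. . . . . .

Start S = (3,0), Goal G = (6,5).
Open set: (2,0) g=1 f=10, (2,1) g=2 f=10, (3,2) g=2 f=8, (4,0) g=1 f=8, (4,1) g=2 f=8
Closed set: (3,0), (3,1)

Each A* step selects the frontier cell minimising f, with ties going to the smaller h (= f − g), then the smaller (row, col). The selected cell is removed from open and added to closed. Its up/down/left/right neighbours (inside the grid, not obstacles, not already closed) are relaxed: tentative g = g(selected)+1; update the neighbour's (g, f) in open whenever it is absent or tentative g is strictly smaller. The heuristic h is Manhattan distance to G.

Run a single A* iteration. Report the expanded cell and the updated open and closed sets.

expanded=(3,2); open=[(2,0) g=1 f=10, (2,1) g=2 f=10, (3,3) g=3 f=8, (4,0) g=1 f=8, (4,1) g=2 f=8, (4,2) g=3 f=8]; closed=[(3,0), (3,1), (3,2)]

step 1: expand (3,2) (f=8, h=6) → closed; open now [(2,0) g=1 f=10, (2,1) g=2 f=10, (3,3) g=3 f=8, (4,0) g=1 f=8, (4,1) g=2 f=8, (4,2) g=3 f=8]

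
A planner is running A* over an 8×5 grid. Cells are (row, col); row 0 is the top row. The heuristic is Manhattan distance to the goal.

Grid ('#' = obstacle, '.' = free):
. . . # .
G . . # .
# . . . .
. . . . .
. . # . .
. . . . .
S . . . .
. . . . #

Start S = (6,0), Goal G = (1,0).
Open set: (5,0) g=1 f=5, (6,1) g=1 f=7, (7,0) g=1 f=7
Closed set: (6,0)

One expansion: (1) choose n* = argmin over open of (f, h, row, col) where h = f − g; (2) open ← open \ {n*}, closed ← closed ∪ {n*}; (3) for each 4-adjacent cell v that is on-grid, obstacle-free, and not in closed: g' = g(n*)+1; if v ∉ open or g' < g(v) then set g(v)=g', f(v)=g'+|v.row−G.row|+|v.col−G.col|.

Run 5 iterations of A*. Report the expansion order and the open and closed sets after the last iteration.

step 1: expand (5,0) (f=5, h=4) → closed; open now [(4,0) g=2 f=5, (5,1) g=2 f=7, (6,1) g=1 f=7, (7,0) g=1 f=7]
step 2: expand (4,0) (f=5, h=3) → closed; open now [(3,0) g=3 f=5, (4,1) g=3 f=7, (5,1) g=2 f=7, (6,1) g=1 f=7, (7,0) g=1 f=7]
step 3: expand (3,0) (f=5, h=2) → closed; open now [(3,1) g=4 f=7, (4,1) g=3 f=7, (5,1) g=2 f=7, (6,1) g=1 f=7, (7,0) g=1 f=7]
step 4: expand (3,1) (f=7, h=3) → closed; open now [(2,1) g=5 f=7, (3,2) g=5 f=9, (4,1) g=3 f=7, (5,1) g=2 f=7, (6,1) g=1 f=7, (7,0) g=1 f=7]
step 5: expand (2,1) (f=7, h=2) → closed; open now [(1,1) g=6 f=7, (2,2) g=6 f=9, (3,2) g=5 f=9, (4,1) g=3 f=7, (5,1) g=2 f=7, (6,1) g=1 f=7, (7,0) g=1 f=7]

order=[(5,0) → (4,0) → (3,0) → (3,1) → (2,1)]; open=[(1,1) g=6 f=7, (2,2) g=6 f=9, (3,2) g=5 f=9, (4,1) g=3 f=7, (5,1) g=2 f=7, (6,1) g=1 f=7, (7,0) g=1 f=7]; closed=[(2,1), (3,0), (3,1), (4,0), (5,0), (6,0)]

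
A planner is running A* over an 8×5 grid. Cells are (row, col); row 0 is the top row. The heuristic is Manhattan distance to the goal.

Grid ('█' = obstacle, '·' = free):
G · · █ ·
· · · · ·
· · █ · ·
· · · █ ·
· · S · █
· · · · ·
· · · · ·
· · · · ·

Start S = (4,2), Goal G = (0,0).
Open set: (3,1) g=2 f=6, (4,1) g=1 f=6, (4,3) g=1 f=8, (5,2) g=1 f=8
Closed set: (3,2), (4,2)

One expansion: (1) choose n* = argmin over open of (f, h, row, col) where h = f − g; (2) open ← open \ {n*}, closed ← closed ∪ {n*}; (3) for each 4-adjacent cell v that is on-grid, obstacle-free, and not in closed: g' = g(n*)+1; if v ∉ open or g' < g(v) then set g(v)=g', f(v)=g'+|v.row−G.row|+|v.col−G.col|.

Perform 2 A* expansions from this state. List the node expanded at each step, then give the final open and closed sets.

step 1: expand (3,1) (f=6, h=4) → closed; open now [(2,1) g=3 f=6, (3,0) g=3 f=6, (4,1) g=1 f=6, (4,3) g=1 f=8, (5,2) g=1 f=8]
step 2: expand (2,1) (f=6, h=3) → closed; open now [(1,1) g=4 f=6, (2,0) g=4 f=6, (3,0) g=3 f=6, (4,1) g=1 f=6, (4,3) g=1 f=8, (5,2) g=1 f=8]

order=[(3,1) → (2,1)]; open=[(1,1) g=4 f=6, (2,0) g=4 f=6, (3,0) g=3 f=6, (4,1) g=1 f=6, (4,3) g=1 f=8, (5,2) g=1 f=8]; closed=[(2,1), (3,1), (3,2), (4,2)]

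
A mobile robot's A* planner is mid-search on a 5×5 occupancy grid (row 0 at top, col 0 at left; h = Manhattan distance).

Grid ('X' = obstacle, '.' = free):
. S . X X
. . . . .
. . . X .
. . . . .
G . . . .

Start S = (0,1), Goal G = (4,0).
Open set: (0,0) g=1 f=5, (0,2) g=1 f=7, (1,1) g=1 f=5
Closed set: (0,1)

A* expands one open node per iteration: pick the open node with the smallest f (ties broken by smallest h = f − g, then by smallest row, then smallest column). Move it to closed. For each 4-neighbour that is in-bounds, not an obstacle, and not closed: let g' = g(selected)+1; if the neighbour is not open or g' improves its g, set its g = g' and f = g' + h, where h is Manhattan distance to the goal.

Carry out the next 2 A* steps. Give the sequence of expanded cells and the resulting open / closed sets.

order=[(0,0) → (1,0)]; open=[(0,2) g=1 f=7, (1,1) g=1 f=5, (2,0) g=3 f=5]; closed=[(0,0), (0,1), (1,0)]

step 1: expand (0,0) (f=5, h=4) → closed; open now [(0,2) g=1 f=7, (1,0) g=2 f=5, (1,1) g=1 f=5]
step 2: expand (1,0) (f=5, h=3) → closed; open now [(0,2) g=1 f=7, (1,1) g=1 f=5, (2,0) g=3 f=5]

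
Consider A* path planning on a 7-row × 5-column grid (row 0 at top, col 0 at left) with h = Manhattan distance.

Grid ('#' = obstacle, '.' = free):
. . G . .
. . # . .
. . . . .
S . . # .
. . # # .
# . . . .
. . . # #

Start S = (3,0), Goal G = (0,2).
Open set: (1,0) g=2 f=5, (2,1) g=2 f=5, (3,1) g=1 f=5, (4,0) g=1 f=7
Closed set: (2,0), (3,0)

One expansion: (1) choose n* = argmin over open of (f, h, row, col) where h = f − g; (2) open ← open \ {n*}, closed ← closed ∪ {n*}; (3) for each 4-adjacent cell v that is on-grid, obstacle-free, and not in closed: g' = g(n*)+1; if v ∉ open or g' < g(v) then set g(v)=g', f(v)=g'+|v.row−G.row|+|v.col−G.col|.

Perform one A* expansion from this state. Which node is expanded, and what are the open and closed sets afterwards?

expanded=(1,0); open=[(0,0) g=3 f=5, (1,1) g=3 f=5, (2,1) g=2 f=5, (3,1) g=1 f=5, (4,0) g=1 f=7]; closed=[(1,0), (2,0), (3,0)]

step 1: expand (1,0) (f=5, h=3) → closed; open now [(0,0) g=3 f=5, (1,1) g=3 f=5, (2,1) g=2 f=5, (3,1) g=1 f=5, (4,0) g=1 f=7]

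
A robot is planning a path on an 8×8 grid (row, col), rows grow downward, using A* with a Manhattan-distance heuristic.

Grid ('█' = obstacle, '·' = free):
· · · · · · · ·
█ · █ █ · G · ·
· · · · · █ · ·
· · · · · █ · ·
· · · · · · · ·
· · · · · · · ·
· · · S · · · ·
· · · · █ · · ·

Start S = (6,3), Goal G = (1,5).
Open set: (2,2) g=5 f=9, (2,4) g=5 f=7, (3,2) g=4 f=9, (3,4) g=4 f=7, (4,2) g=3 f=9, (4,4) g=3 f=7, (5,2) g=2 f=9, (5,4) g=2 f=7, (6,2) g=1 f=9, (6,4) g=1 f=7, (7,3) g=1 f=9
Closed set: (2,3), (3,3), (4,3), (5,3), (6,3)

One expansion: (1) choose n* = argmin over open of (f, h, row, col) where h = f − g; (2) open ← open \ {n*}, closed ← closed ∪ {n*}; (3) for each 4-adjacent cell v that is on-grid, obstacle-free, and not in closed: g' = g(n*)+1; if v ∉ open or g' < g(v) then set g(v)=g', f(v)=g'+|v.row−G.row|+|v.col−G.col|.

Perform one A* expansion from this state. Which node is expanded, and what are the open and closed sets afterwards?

expanded=(2,4); open=[(1,4) g=6 f=7, (2,2) g=5 f=9, (3,2) g=4 f=9, (3,4) g=4 f=7, (4,2) g=3 f=9, (4,4) g=3 f=7, (5,2) g=2 f=9, (5,4) g=2 f=7, (6,2) g=1 f=9, (6,4) g=1 f=7, (7,3) g=1 f=9]; closed=[(2,3), (2,4), (3,3), (4,3), (5,3), (6,3)]

step 1: expand (2,4) (f=7, h=2) → closed; open now [(1,4) g=6 f=7, (2,2) g=5 f=9, (3,2) g=4 f=9, (3,4) g=4 f=7, (4,2) g=3 f=9, (4,4) g=3 f=7, (5,2) g=2 f=9, (5,4) g=2 f=7, (6,2) g=1 f=9, (6,4) g=1 f=7, (7,3) g=1 f=9]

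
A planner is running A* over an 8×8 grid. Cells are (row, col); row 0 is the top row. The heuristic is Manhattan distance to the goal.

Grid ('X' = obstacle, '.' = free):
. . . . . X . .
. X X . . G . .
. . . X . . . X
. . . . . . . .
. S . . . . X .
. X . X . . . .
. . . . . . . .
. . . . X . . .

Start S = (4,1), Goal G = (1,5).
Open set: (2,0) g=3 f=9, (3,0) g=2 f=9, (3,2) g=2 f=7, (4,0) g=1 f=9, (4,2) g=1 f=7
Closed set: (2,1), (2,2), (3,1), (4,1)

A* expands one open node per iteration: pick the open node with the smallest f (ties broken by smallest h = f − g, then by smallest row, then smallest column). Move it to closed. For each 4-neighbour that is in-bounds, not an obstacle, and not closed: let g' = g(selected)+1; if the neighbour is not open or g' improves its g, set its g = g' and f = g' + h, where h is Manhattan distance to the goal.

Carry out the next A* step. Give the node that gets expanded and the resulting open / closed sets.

step 1: expand (3,2) (f=7, h=5) → closed; open now [(2,0) g=3 f=9, (3,0) g=2 f=9, (3,3) g=3 f=7, (4,0) g=1 f=9, (4,2) g=1 f=7]

expanded=(3,2); open=[(2,0) g=3 f=9, (3,0) g=2 f=9, (3,3) g=3 f=7, (4,0) g=1 f=9, (4,2) g=1 f=7]; closed=[(2,1), (2,2), (3,1), (3,2), (4,1)]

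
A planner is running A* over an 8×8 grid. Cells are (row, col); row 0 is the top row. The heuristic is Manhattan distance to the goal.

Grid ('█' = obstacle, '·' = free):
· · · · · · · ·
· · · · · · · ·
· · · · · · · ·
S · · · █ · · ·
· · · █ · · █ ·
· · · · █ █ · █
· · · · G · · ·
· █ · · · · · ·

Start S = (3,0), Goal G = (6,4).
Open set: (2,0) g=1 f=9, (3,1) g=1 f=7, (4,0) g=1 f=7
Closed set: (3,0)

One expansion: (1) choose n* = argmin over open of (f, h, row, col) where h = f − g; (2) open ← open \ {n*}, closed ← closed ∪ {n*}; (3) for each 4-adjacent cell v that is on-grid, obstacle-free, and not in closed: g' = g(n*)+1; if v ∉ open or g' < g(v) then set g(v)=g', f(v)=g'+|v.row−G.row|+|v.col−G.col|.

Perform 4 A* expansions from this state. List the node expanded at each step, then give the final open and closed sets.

step 1: expand (3,1) (f=7, h=6) → closed; open now [(2,0) g=1 f=9, (2,1) g=2 f=9, (3,2) g=2 f=7, (4,0) g=1 f=7, (4,1) g=2 f=7]
step 2: expand (3,2) (f=7, h=5) → closed; open now [(2,0) g=1 f=9, (2,1) g=2 f=9, (2,2) g=3 f=9, (3,3) g=3 f=7, (4,0) g=1 f=7, (4,1) g=2 f=7, (4,2) g=3 f=7]
step 3: expand (3,3) (f=7, h=4) → closed; open now [(2,0) g=1 f=9, (2,1) g=2 f=9, (2,2) g=3 f=9, (2,3) g=4 f=9, (4,0) g=1 f=7, (4,1) g=2 f=7, (4,2) g=3 f=7]
step 4: expand (4,2) (f=7, h=4) → closed; open now [(2,0) g=1 f=9, (2,1) g=2 f=9, (2,2) g=3 f=9, (2,3) g=4 f=9, (4,0) g=1 f=7, (4,1) g=2 f=7, (5,2) g=4 f=7]

order=[(3,1) → (3,2) → (3,3) → (4,2)]; open=[(2,0) g=1 f=9, (2,1) g=2 f=9, (2,2) g=3 f=9, (2,3) g=4 f=9, (4,0) g=1 f=7, (4,1) g=2 f=7, (5,2) g=4 f=7]; closed=[(3,0), (3,1), (3,2), (3,3), (4,2)]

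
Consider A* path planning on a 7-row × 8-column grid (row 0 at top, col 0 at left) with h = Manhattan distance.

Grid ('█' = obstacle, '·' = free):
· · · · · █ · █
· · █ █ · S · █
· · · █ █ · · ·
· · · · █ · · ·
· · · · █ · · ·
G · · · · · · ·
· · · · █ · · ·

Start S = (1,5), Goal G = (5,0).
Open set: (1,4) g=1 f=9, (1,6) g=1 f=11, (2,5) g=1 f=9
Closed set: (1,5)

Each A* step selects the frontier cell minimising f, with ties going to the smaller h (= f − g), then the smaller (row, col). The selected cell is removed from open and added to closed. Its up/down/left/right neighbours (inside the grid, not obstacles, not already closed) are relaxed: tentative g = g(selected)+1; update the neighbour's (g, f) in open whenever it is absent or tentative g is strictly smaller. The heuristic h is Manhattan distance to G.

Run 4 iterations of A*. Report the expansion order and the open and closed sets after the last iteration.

order=[(1,4) → (2,5) → (3,5) → (4,5)]; open=[(0,4) g=2 f=11, (1,6) g=1 f=11, (2,6) g=2 f=11, (3,6) g=3 f=11, (4,6) g=4 f=11, (5,5) g=4 f=9]; closed=[(1,4), (1,5), (2,5), (3,5), (4,5)]

step 1: expand (1,4) (f=9, h=8) → closed; open now [(0,4) g=2 f=11, (1,6) g=1 f=11, (2,5) g=1 f=9]
step 2: expand (2,5) (f=9, h=8) → closed; open now [(0,4) g=2 f=11, (1,6) g=1 f=11, (2,6) g=2 f=11, (3,5) g=2 f=9]
step 3: expand (3,5) (f=9, h=7) → closed; open now [(0,4) g=2 f=11, (1,6) g=1 f=11, (2,6) g=2 f=11, (3,6) g=3 f=11, (4,5) g=3 f=9]
step 4: expand (4,5) (f=9, h=6) → closed; open now [(0,4) g=2 f=11, (1,6) g=1 f=11, (2,6) g=2 f=11, (3,6) g=3 f=11, (4,6) g=4 f=11, (5,5) g=4 f=9]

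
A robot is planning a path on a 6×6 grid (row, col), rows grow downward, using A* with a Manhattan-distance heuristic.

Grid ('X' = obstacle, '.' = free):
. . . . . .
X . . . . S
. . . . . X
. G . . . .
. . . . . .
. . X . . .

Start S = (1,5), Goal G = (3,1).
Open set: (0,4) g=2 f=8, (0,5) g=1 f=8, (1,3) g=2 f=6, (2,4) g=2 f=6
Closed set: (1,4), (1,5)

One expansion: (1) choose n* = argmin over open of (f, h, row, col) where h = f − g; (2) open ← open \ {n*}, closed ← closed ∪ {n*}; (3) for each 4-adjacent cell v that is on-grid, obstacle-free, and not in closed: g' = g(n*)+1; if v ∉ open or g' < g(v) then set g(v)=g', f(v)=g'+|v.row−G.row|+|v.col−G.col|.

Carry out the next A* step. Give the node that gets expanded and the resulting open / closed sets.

expanded=(1,3); open=[(0,3) g=3 f=8, (0,4) g=2 f=8, (0,5) g=1 f=8, (1,2) g=3 f=6, (2,3) g=3 f=6, (2,4) g=2 f=6]; closed=[(1,3), (1,4), (1,5)]

step 1: expand (1,3) (f=6, h=4) → closed; open now [(0,3) g=3 f=8, (0,4) g=2 f=8, (0,5) g=1 f=8, (1,2) g=3 f=6, (2,3) g=3 f=6, (2,4) g=2 f=6]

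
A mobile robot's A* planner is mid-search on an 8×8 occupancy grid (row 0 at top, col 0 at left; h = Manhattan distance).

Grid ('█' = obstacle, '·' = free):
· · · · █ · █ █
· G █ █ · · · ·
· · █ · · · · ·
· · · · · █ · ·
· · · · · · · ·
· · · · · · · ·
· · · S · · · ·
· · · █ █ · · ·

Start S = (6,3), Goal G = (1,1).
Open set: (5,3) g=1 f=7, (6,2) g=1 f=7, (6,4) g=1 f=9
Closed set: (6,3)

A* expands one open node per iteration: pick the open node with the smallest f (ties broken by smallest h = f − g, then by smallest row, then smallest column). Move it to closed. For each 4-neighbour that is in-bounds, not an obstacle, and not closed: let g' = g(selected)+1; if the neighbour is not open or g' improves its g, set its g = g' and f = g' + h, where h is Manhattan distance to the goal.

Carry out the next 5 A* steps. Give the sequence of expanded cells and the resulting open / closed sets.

step 1: expand (5,3) (f=7, h=6) → closed; open now [(4,3) g=2 f=7, (5,2) g=2 f=7, (5,4) g=2 f=9, (6,2) g=1 f=7, (6,4) g=1 f=9]
step 2: expand (4,3) (f=7, h=5) → closed; open now [(3,3) g=3 f=7, (4,2) g=3 f=7, (4,4) g=3 f=9, (5,2) g=2 f=7, (5,4) g=2 f=9, (6,2) g=1 f=7, (6,4) g=1 f=9]
step 3: expand (3,3) (f=7, h=4) → closed; open now [(2,3) g=4 f=7, (3,2) g=4 f=7, (3,4) g=4 f=9, (4,2) g=3 f=7, (4,4) g=3 f=9, (5,2) g=2 f=7, (5,4) g=2 f=9, (6,2) g=1 f=7, (6,4) g=1 f=9]
step 4: expand (2,3) (f=7, h=3) → closed; open now [(2,4) g=5 f=9, (3,2) g=4 f=7, (3,4) g=4 f=9, (4,2) g=3 f=7, (4,4) g=3 f=9, (5,2) g=2 f=7, (5,4) g=2 f=9, (6,2) g=1 f=7, (6,4) g=1 f=9]
step 5: expand (3,2) (f=7, h=3) → closed; open now [(2,4) g=5 f=9, (3,1) g=5 f=7, (3,4) g=4 f=9, (4,2) g=3 f=7, (4,4) g=3 f=9, (5,2) g=2 f=7, (5,4) g=2 f=9, (6,2) g=1 f=7, (6,4) g=1 f=9]

order=[(5,3) → (4,3) → (3,3) → (2,3) → (3,2)]; open=[(2,4) g=5 f=9, (3,1) g=5 f=7, (3,4) g=4 f=9, (4,2) g=3 f=7, (4,4) g=3 f=9, (5,2) g=2 f=7, (5,4) g=2 f=9, (6,2) g=1 f=7, (6,4) g=1 f=9]; closed=[(2,3), (3,2), (3,3), (4,3), (5,3), (6,3)]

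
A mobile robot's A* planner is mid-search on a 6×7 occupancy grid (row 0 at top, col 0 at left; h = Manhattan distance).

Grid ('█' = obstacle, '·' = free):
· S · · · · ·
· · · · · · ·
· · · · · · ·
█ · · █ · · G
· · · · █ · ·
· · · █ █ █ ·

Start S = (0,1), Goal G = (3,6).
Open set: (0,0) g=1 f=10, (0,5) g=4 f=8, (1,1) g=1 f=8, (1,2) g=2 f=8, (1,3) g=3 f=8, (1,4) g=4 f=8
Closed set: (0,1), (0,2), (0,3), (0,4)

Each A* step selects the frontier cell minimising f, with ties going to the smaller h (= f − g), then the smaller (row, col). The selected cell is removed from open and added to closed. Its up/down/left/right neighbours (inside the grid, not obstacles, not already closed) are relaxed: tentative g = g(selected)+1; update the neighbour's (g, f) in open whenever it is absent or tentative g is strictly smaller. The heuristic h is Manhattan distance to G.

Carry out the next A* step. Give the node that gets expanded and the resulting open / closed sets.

expanded=(0,5); open=[(0,0) g=1 f=10, (0,6) g=5 f=8, (1,1) g=1 f=8, (1,2) g=2 f=8, (1,3) g=3 f=8, (1,4) g=4 f=8, (1,5) g=5 f=8]; closed=[(0,1), (0,2), (0,3), (0,4), (0,5)]

step 1: expand (0,5) (f=8, h=4) → closed; open now [(0,0) g=1 f=10, (0,6) g=5 f=8, (1,1) g=1 f=8, (1,2) g=2 f=8, (1,3) g=3 f=8, (1,4) g=4 f=8, (1,5) g=5 f=8]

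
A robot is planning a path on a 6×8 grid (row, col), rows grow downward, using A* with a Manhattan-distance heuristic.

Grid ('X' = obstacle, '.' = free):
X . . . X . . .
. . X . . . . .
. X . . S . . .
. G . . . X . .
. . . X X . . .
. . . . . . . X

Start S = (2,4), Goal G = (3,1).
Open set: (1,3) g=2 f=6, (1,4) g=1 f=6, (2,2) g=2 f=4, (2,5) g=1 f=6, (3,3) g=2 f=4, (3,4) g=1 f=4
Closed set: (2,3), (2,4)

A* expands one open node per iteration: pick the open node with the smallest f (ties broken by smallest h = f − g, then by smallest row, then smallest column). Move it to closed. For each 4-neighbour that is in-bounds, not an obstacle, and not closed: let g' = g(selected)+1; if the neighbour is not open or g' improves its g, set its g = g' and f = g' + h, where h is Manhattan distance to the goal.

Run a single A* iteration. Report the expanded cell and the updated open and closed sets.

expanded=(2,2); open=[(1,3) g=2 f=6, (1,4) g=1 f=6, (2,5) g=1 f=6, (3,2) g=3 f=4, (3,3) g=2 f=4, (3,4) g=1 f=4]; closed=[(2,2), (2,3), (2,4)]

step 1: expand (2,2) (f=4, h=2) → closed; open now [(1,3) g=2 f=6, (1,4) g=1 f=6, (2,5) g=1 f=6, (3,2) g=3 f=4, (3,3) g=2 f=4, (3,4) g=1 f=4]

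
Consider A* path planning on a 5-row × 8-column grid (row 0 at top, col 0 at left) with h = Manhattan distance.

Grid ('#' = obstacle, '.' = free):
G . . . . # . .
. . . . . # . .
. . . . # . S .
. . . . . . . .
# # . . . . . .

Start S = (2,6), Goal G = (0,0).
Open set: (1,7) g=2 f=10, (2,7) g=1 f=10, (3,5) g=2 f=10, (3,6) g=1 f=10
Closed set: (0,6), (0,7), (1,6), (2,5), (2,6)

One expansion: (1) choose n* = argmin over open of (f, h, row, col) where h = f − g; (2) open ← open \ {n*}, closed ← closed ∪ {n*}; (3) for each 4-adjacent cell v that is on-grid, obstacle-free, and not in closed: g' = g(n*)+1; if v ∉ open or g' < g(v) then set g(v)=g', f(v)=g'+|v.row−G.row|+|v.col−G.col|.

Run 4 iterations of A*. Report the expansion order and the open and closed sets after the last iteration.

step 1: expand (1,7) (f=10, h=8) → closed; open now [(2,7) g=1 f=10, (3,5) g=2 f=10, (3,6) g=1 f=10]
step 2: expand (3,5) (f=10, h=8) → closed; open now [(2,7) g=1 f=10, (3,4) g=3 f=10, (3,6) g=1 f=10, (4,5) g=3 f=12]
step 3: expand (3,4) (f=10, h=7) → closed; open now [(2,7) g=1 f=10, (3,3) g=4 f=10, (3,6) g=1 f=10, (4,4) g=4 f=12, (4,5) g=3 f=12]
step 4: expand (3,3) (f=10, h=6) → closed; open now [(2,3) g=5 f=10, (2,7) g=1 f=10, (3,2) g=5 f=10, (3,6) g=1 f=10, (4,3) g=5 f=12, (4,4) g=4 f=12, (4,5) g=3 f=12]

order=[(1,7) → (3,5) → (3,4) → (3,3)]; open=[(2,3) g=5 f=10, (2,7) g=1 f=10, (3,2) g=5 f=10, (3,6) g=1 f=10, (4,3) g=5 f=12, (4,4) g=4 f=12, (4,5) g=3 f=12]; closed=[(0,6), (0,7), (1,6), (1,7), (2,5), (2,6), (3,3), (3,4), (3,5)]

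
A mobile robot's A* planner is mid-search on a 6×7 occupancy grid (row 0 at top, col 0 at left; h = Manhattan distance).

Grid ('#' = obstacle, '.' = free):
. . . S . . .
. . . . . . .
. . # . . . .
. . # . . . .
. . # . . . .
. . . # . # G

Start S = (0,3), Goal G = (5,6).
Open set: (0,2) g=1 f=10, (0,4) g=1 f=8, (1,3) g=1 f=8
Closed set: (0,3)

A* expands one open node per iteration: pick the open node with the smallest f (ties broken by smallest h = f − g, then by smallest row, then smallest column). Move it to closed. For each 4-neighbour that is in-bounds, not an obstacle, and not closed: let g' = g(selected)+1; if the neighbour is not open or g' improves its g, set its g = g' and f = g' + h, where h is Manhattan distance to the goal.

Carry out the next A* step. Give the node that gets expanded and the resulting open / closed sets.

expanded=(0,4); open=[(0,2) g=1 f=10, (0,5) g=2 f=8, (1,3) g=1 f=8, (1,4) g=2 f=8]; closed=[(0,3), (0,4)]

step 1: expand (0,4) (f=8, h=7) → closed; open now [(0,2) g=1 f=10, (0,5) g=2 f=8, (1,3) g=1 f=8, (1,4) g=2 f=8]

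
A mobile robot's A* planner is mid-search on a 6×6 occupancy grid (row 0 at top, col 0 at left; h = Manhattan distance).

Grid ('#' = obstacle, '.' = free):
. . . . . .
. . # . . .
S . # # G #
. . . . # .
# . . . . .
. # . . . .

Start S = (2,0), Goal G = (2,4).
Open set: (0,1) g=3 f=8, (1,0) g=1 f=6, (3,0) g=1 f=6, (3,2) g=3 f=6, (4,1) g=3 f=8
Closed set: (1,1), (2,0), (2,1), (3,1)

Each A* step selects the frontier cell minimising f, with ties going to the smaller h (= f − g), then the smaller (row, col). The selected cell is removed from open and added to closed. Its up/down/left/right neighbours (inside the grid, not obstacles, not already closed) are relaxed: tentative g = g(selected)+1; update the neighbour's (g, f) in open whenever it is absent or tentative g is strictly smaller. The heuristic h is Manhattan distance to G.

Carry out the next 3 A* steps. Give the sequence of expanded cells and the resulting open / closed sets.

step 1: expand (3,2) (f=6, h=3) → closed; open now [(0,1) g=3 f=8, (1,0) g=1 f=6, (3,0) g=1 f=6, (3,3) g=4 f=6, (4,1) g=3 f=8, (4,2) g=4 f=8]
step 2: expand (3,3) (f=6, h=2) → closed; open now [(0,1) g=3 f=8, (1,0) g=1 f=6, (3,0) g=1 f=6, (4,1) g=3 f=8, (4,2) g=4 f=8, (4,3) g=5 f=8]
step 3: expand (1,0) (f=6, h=5) → closed; open now [(0,0) g=2 f=8, (0,1) g=3 f=8, (3,0) g=1 f=6, (4,1) g=3 f=8, (4,2) g=4 f=8, (4,3) g=5 f=8]

order=[(3,2) → (3,3) → (1,0)]; open=[(0,0) g=2 f=8, (0,1) g=3 f=8, (3,0) g=1 f=6, (4,1) g=3 f=8, (4,2) g=4 f=8, (4,3) g=5 f=8]; closed=[(1,0), (1,1), (2,0), (2,1), (3,1), (3,2), (3,3)]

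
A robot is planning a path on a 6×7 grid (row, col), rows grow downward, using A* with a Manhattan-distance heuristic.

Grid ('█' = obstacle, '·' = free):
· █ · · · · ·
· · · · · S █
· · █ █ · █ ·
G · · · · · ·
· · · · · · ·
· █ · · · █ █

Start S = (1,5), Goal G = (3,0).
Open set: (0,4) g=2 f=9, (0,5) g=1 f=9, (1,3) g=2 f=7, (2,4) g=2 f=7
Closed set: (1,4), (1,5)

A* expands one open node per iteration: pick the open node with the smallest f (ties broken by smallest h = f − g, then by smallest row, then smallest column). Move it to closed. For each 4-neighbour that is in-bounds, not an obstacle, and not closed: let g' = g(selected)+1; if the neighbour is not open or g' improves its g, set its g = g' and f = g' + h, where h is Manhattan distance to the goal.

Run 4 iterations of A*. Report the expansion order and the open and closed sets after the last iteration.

order=[(1,3) → (1,2) → (1,1) → (1,0)]; open=[(0,0) g=6 f=9, (0,2) g=4 f=9, (0,3) g=3 f=9, (0,4) g=2 f=9, (0,5) g=1 f=9, (2,0) g=6 f=7, (2,1) g=5 f=7, (2,4) g=2 f=7]; closed=[(1,0), (1,1), (1,2), (1,3), (1,4), (1,5)]

step 1: expand (1,3) (f=7, h=5) → closed; open now [(0,3) g=3 f=9, (0,4) g=2 f=9, (0,5) g=1 f=9, (1,2) g=3 f=7, (2,4) g=2 f=7]
step 2: expand (1,2) (f=7, h=4) → closed; open now [(0,2) g=4 f=9, (0,3) g=3 f=9, (0,4) g=2 f=9, (0,5) g=1 f=9, (1,1) g=4 f=7, (2,4) g=2 f=7]
step 3: expand (1,1) (f=7, h=3) → closed; open now [(0,2) g=4 f=9, (0,3) g=3 f=9, (0,4) g=2 f=9, (0,5) g=1 f=9, (1,0) g=5 f=7, (2,1) g=5 f=7, (2,4) g=2 f=7]
step 4: expand (1,0) (f=7, h=2) → closed; open now [(0,0) g=6 f=9, (0,2) g=4 f=9, (0,3) g=3 f=9, (0,4) g=2 f=9, (0,5) g=1 f=9, (2,0) g=6 f=7, (2,1) g=5 f=7, (2,4) g=2 f=7]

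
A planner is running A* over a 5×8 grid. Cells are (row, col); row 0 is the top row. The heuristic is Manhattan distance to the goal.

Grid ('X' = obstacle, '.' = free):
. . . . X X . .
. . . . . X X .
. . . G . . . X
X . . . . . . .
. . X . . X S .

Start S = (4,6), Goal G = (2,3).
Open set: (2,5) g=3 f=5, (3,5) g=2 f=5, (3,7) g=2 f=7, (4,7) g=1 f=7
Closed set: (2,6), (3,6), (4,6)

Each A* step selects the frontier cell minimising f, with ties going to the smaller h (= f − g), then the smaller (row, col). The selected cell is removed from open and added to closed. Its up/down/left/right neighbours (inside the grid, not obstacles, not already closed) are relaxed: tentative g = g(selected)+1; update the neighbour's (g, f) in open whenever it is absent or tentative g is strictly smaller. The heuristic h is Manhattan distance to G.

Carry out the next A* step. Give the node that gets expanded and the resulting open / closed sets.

step 1: expand (2,5) (f=5, h=2) → closed; open now [(2,4) g=4 f=5, (3,5) g=2 f=5, (3,7) g=2 f=7, (4,7) g=1 f=7]

expanded=(2,5); open=[(2,4) g=4 f=5, (3,5) g=2 f=5, (3,7) g=2 f=7, (4,7) g=1 f=7]; closed=[(2,5), (2,6), (3,6), (4,6)]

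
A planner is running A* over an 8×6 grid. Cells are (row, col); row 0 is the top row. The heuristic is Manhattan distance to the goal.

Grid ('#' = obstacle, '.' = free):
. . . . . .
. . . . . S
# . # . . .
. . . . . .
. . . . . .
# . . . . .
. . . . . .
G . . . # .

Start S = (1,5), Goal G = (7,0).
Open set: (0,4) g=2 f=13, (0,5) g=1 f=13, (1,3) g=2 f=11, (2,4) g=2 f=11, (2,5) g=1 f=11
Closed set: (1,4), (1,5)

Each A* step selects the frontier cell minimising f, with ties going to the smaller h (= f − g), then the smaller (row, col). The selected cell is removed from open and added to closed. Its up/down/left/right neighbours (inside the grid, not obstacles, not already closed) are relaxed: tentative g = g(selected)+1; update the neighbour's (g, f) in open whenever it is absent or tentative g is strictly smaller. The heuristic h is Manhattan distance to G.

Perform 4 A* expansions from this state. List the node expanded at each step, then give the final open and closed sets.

step 1: expand (1,3) (f=11, h=9) → closed; open now [(0,3) g=3 f=13, (0,4) g=2 f=13, (0,5) g=1 f=13, (1,2) g=3 f=11, (2,3) g=3 f=11, (2,4) g=2 f=11, (2,5) g=1 f=11]
step 2: expand (1,2) (f=11, h=8) → closed; open now [(0,2) g=4 f=13, (0,3) g=3 f=13, (0,4) g=2 f=13, (0,5) g=1 f=13, (1,1) g=4 f=11, (2,3) g=3 f=11, (2,4) g=2 f=11, (2,5) g=1 f=11]
step 3: expand (1,1) (f=11, h=7) → closed; open now [(0,1) g=5 f=13, (0,2) g=4 f=13, (0,3) g=3 f=13, (0,4) g=2 f=13, (0,5) g=1 f=13, (1,0) g=5 f=11, (2,1) g=5 f=11, (2,3) g=3 f=11, (2,4) g=2 f=11, (2,5) g=1 f=11]
step 4: expand (1,0) (f=11, h=6) → closed; open now [(0,0) g=6 f=13, (0,1) g=5 f=13, (0,2) g=4 f=13, (0,3) g=3 f=13, (0,4) g=2 f=13, (0,5) g=1 f=13, (2,1) g=5 f=11, (2,3) g=3 f=11, (2,4) g=2 f=11, (2,5) g=1 f=11]

order=[(1,3) → (1,2) → (1,1) → (1,0)]; open=[(0,0) g=6 f=13, (0,1) g=5 f=13, (0,2) g=4 f=13, (0,3) g=3 f=13, (0,4) g=2 f=13, (0,5) g=1 f=13, (2,1) g=5 f=11, (2,3) g=3 f=11, (2,4) g=2 f=11, (2,5) g=1 f=11]; closed=[(1,0), (1,1), (1,2), (1,3), (1,4), (1,5)]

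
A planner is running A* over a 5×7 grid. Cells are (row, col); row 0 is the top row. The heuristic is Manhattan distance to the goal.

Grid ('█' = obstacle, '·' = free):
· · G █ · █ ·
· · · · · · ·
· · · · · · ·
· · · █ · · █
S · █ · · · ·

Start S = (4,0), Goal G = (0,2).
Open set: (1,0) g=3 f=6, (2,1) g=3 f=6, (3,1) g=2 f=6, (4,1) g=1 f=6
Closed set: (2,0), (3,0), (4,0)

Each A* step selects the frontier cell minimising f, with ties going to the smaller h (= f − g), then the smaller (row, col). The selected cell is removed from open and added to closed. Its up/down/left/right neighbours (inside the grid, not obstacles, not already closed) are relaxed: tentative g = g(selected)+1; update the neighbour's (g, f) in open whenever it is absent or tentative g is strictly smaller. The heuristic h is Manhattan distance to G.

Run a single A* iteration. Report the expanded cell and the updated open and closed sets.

expanded=(1,0); open=[(0,0) g=4 f=6, (1,1) g=4 f=6, (2,1) g=3 f=6, (3,1) g=2 f=6, (4,1) g=1 f=6]; closed=[(1,0), (2,0), (3,0), (4,0)]

step 1: expand (1,0) (f=6, h=3) → closed; open now [(0,0) g=4 f=6, (1,1) g=4 f=6, (2,1) g=3 f=6, (3,1) g=2 f=6, (4,1) g=1 f=6]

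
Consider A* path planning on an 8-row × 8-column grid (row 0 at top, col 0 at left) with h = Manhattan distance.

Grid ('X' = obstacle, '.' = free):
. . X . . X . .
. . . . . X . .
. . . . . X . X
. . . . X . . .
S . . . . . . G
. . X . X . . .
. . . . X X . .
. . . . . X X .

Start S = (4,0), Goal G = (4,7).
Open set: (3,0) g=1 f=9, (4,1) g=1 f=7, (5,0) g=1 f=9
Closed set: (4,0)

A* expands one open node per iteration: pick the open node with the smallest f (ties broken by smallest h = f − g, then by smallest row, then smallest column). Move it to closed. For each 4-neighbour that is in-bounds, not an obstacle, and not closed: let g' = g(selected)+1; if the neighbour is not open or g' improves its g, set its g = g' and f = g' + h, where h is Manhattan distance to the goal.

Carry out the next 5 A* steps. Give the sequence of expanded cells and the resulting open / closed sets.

step 1: expand (4,1) (f=7, h=6) → closed; open now [(3,0) g=1 f=9, (3,1) g=2 f=9, (4,2) g=2 f=7, (5,0) g=1 f=9, (5,1) g=2 f=9]
step 2: expand (4,2) (f=7, h=5) → closed; open now [(3,0) g=1 f=9, (3,1) g=2 f=9, (3,2) g=3 f=9, (4,3) g=3 f=7, (5,0) g=1 f=9, (5,1) g=2 f=9]
step 3: expand (4,3) (f=7, h=4) → closed; open now [(3,0) g=1 f=9, (3,1) g=2 f=9, (3,2) g=3 f=9, (3,3) g=4 f=9, (4,4) g=4 f=7, (5,0) g=1 f=9, (5,1) g=2 f=9, (5,3) g=4 f=9]
step 4: expand (4,4) (f=7, h=3) → closed; open now [(3,0) g=1 f=9, (3,1) g=2 f=9, (3,2) g=3 f=9, (3,3) g=4 f=9, (4,5) g=5 f=7, (5,0) g=1 f=9, (5,1) g=2 f=9, (5,3) g=4 f=9]
step 5: expand (4,5) (f=7, h=2) → closed; open now [(3,0) g=1 f=9, (3,1) g=2 f=9, (3,2) g=3 f=9, (3,3) g=4 f=9, (3,5) g=6 f=9, (4,6) g=6 f=7, (5,0) g=1 f=9, (5,1) g=2 f=9, (5,3) g=4 f=9, (5,5) g=6 f=9]

order=[(4,1) → (4,2) → (4,3) → (4,4) → (4,5)]; open=[(3,0) g=1 f=9, (3,1) g=2 f=9, (3,2) g=3 f=9, (3,3) g=4 f=9, (3,5) g=6 f=9, (4,6) g=6 f=7, (5,0) g=1 f=9, (5,1) g=2 f=9, (5,3) g=4 f=9, (5,5) g=6 f=9]; closed=[(4,0), (4,1), (4,2), (4,3), (4,4), (4,5)]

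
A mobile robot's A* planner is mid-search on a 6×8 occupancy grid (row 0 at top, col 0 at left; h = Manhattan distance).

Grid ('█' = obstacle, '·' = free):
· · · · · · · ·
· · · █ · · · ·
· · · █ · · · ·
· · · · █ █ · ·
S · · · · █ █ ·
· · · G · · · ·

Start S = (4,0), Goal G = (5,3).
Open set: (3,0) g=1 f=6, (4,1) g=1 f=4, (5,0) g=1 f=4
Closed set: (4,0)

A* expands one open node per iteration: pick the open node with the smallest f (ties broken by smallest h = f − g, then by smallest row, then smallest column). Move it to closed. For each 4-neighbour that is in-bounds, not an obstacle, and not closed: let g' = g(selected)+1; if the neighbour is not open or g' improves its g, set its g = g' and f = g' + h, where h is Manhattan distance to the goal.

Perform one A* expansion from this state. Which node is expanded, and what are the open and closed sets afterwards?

expanded=(4,1); open=[(3,0) g=1 f=6, (3,1) g=2 f=6, (4,2) g=2 f=4, (5,0) g=1 f=4, (5,1) g=2 f=4]; closed=[(4,0), (4,1)]

step 1: expand (4,1) (f=4, h=3) → closed; open now [(3,0) g=1 f=6, (3,1) g=2 f=6, (4,2) g=2 f=4, (5,0) g=1 f=4, (5,1) g=2 f=4]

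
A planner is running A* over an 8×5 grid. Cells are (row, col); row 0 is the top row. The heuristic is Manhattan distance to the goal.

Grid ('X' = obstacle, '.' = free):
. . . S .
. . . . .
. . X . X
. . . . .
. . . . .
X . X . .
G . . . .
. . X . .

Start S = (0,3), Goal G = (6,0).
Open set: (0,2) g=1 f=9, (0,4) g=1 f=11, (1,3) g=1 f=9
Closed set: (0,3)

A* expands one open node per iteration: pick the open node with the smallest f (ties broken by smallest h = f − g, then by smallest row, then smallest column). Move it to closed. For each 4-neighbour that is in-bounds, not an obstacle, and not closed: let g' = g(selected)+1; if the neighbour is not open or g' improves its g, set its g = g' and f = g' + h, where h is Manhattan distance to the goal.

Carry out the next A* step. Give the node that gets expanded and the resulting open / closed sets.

step 1: expand (0,2) (f=9, h=8) → closed; open now [(0,1) g=2 f=9, (0,4) g=1 f=11, (1,2) g=2 f=9, (1,3) g=1 f=9]

expanded=(0,2); open=[(0,1) g=2 f=9, (0,4) g=1 f=11, (1,2) g=2 f=9, (1,3) g=1 f=9]; closed=[(0,2), (0,3)]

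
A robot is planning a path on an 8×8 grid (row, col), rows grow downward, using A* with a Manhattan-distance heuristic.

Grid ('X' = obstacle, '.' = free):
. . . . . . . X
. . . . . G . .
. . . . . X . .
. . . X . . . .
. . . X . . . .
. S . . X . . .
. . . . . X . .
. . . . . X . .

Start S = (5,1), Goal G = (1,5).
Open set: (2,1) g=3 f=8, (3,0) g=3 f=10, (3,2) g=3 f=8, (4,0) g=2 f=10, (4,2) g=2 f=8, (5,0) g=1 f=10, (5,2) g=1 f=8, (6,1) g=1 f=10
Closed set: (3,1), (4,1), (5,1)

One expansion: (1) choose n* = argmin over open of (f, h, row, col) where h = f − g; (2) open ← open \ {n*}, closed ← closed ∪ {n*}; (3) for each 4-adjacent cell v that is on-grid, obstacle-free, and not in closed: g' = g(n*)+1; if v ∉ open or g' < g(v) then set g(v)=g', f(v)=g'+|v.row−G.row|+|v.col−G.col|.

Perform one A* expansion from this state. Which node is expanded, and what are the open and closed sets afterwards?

step 1: expand (2,1) (f=8, h=5) → closed; open now [(1,1) g=4 f=8, (2,0) g=4 f=10, (2,2) g=4 f=8, (3,0) g=3 f=10, (3,2) g=3 f=8, (4,0) g=2 f=10, (4,2) g=2 f=8, (5,0) g=1 f=10, (5,2) g=1 f=8, (6,1) g=1 f=10]

expanded=(2,1); open=[(1,1) g=4 f=8, (2,0) g=4 f=10, (2,2) g=4 f=8, (3,0) g=3 f=10, (3,2) g=3 f=8, (4,0) g=2 f=10, (4,2) g=2 f=8, (5,0) g=1 f=10, (5,2) g=1 f=8, (6,1) g=1 f=10]; closed=[(2,1), (3,1), (4,1), (5,1)]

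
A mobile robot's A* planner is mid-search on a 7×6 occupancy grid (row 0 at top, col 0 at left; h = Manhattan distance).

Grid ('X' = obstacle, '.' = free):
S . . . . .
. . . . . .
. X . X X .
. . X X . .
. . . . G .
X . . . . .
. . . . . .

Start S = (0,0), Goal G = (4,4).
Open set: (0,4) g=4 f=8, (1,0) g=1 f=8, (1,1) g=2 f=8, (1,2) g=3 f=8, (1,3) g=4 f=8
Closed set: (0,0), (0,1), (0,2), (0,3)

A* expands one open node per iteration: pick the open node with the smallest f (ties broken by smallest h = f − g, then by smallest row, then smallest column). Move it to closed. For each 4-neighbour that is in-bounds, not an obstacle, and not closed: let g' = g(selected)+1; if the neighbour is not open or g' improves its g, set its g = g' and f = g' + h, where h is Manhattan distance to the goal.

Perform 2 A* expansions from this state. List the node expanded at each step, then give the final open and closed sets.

order=[(0,4) → (1,4)]; open=[(0,5) g=5 f=10, (1,0) g=1 f=8, (1,1) g=2 f=8, (1,2) g=3 f=8, (1,3) g=4 f=8, (1,5) g=6 f=10]; closed=[(0,0), (0,1), (0,2), (0,3), (0,4), (1,4)]

step 1: expand (0,4) (f=8, h=4) → closed; open now [(0,5) g=5 f=10, (1,0) g=1 f=8, (1,1) g=2 f=8, (1,2) g=3 f=8, (1,3) g=4 f=8, (1,4) g=5 f=8]
step 2: expand (1,4) (f=8, h=3) → closed; open now [(0,5) g=5 f=10, (1,0) g=1 f=8, (1,1) g=2 f=8, (1,2) g=3 f=8, (1,3) g=4 f=8, (1,5) g=6 f=10]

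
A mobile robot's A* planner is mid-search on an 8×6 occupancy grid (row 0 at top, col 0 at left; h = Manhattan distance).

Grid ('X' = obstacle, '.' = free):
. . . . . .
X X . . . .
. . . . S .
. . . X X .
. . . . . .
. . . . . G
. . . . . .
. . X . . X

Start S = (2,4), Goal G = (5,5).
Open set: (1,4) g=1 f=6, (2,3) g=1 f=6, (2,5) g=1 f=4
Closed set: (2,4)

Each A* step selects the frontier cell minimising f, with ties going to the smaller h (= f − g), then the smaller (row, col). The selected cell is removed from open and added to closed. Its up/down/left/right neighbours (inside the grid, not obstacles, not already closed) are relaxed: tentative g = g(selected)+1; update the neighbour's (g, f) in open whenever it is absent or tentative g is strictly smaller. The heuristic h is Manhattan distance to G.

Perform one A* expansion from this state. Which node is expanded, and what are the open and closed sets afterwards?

expanded=(2,5); open=[(1,4) g=1 f=6, (1,5) g=2 f=6, (2,3) g=1 f=6, (3,5) g=2 f=4]; closed=[(2,4), (2,5)]

step 1: expand (2,5) (f=4, h=3) → closed; open now [(1,4) g=1 f=6, (1,5) g=2 f=6, (2,3) g=1 f=6, (3,5) g=2 f=4]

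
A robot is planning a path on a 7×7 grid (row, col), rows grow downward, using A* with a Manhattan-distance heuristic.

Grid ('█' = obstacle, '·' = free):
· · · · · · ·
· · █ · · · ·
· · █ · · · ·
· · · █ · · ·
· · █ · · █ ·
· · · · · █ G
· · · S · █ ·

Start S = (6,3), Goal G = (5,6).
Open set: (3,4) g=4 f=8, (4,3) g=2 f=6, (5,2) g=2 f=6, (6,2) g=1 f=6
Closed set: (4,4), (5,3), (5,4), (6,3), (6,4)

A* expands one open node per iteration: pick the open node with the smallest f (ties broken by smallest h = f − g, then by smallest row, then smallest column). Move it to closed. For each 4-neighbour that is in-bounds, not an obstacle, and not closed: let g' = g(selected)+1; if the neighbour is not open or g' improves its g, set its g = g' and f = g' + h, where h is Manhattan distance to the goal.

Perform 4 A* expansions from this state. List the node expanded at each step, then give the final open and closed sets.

order=[(4,3) → (5,2) → (6,2) → (3,4)]; open=[(2,4) g=5 f=10, (3,5) g=5 f=8, (5,1) g=3 f=8, (6,1) g=2 f=8]; closed=[(3,4), (4,3), (4,4), (5,2), (5,3), (5,4), (6,2), (6,3), (6,4)]

step 1: expand (4,3) (f=6, h=4) → closed; open now [(3,4) g=4 f=8, (5,2) g=2 f=6, (6,2) g=1 f=6]
step 2: expand (5,2) (f=6, h=4) → closed; open now [(3,4) g=4 f=8, (5,1) g=3 f=8, (6,2) g=1 f=6]
step 3: expand (6,2) (f=6, h=5) → closed; open now [(3,4) g=4 f=8, (5,1) g=3 f=8, (6,1) g=2 f=8]
step 4: expand (3,4) (f=8, h=4) → closed; open now [(2,4) g=5 f=10, (3,5) g=5 f=8, (5,1) g=3 f=8, (6,1) g=2 f=8]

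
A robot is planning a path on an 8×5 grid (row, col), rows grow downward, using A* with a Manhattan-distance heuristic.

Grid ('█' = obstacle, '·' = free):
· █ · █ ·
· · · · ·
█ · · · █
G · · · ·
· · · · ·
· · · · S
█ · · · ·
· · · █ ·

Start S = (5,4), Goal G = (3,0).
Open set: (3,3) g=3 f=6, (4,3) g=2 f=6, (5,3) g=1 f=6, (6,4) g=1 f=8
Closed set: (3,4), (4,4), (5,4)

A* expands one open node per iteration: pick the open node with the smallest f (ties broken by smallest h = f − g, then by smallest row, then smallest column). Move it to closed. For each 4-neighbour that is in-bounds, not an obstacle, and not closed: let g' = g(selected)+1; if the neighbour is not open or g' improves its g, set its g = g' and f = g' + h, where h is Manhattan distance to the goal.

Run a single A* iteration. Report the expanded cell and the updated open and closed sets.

expanded=(3,3); open=[(2,3) g=4 f=8, (3,2) g=4 f=6, (4,3) g=2 f=6, (5,3) g=1 f=6, (6,4) g=1 f=8]; closed=[(3,3), (3,4), (4,4), (5,4)]

step 1: expand (3,3) (f=6, h=3) → closed; open now [(2,3) g=4 f=8, (3,2) g=4 f=6, (4,3) g=2 f=6, (5,3) g=1 f=6, (6,4) g=1 f=8]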